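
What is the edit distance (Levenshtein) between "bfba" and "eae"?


Computing edit distance: "bfba" -> "eae"
DP table:
           e    a    e
      0    1    2    3
  b   1    1    2    3
  f   2    2    2    3
  b   3    3    3    3
  a   4    4    3    4
Edit distance = dp[4][3] = 4

4


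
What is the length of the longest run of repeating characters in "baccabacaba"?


Input: "baccabacaba"
Scanning for longest run:
  Position 1 ('a'): new char, reset run to 1
  Position 2 ('c'): new char, reset run to 1
  Position 3 ('c'): continues run of 'c', length=2
  Position 4 ('a'): new char, reset run to 1
  Position 5 ('b'): new char, reset run to 1
  Position 6 ('a'): new char, reset run to 1
  Position 7 ('c'): new char, reset run to 1
  Position 8 ('a'): new char, reset run to 1
  Position 9 ('b'): new char, reset run to 1
  Position 10 ('a'): new char, reset run to 1
Longest run: 'c' with length 2

2


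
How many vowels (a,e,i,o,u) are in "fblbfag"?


Input: fblbfag
Checking each character:
  'f' at position 0: consonant
  'b' at position 1: consonant
  'l' at position 2: consonant
  'b' at position 3: consonant
  'f' at position 4: consonant
  'a' at position 5: vowel (running total: 1)
  'g' at position 6: consonant
Total vowels: 1

1


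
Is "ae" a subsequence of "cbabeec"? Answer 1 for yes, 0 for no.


Check if "ae" is a subsequence of "cbabeec"
Greedy scan:
  Position 0 ('c'): no match needed
  Position 1 ('b'): no match needed
  Position 2 ('a'): matches sub[0] = 'a'
  Position 3 ('b'): no match needed
  Position 4 ('e'): matches sub[1] = 'e'
  Position 5 ('e'): no match needed
  Position 6 ('c'): no match needed
All 2 characters matched => is a subsequence

1


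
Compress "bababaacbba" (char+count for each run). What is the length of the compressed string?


Input: bababaacbba
Runs:
  'b' x 1 => "b1"
  'a' x 1 => "a1"
  'b' x 1 => "b1"
  'a' x 1 => "a1"
  'b' x 1 => "b1"
  'a' x 2 => "a2"
  'c' x 1 => "c1"
  'b' x 2 => "b2"
  'a' x 1 => "a1"
Compressed: "b1a1b1a1b1a2c1b2a1"
Compressed length: 18

18


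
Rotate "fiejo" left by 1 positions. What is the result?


Input: "fiejo", rotate left by 1
First 1 characters: "f"
Remaining characters: "iejo"
Concatenate remaining + first: "iejo" + "f" = "iejof"

iejof


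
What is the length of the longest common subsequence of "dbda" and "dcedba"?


LCS of "dbda" and "dcedba"
DP table:
           d    c    e    d    b    a
      0    0    0    0    0    0    0
  d   0    1    1    1    1    1    1
  b   0    1    1    1    1    2    2
  d   0    1    1    1    2    2    2
  a   0    1    1    1    2    2    3
LCS length = dp[4][6] = 3

3


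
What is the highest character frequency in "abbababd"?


Input: abbababd
Character counts:
  'a': 3
  'b': 4
  'd': 1
Maximum frequency: 4

4


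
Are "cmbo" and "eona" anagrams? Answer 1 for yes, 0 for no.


Strings: "cmbo", "eona"
Sorted first:  bcmo
Sorted second: aeno
Differ at position 0: 'b' vs 'a' => not anagrams

0


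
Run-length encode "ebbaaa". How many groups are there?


Input: ebbaaa
Scanning for consecutive runs:
  Group 1: 'e' x 1 (positions 0-0)
  Group 2: 'b' x 2 (positions 1-2)
  Group 3: 'a' x 3 (positions 3-5)
Total groups: 3

3


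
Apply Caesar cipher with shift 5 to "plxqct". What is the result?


Caesar cipher: shift "plxqct" by 5
  'p' (pos 15) + 5 = pos 20 = 'u'
  'l' (pos 11) + 5 = pos 16 = 'q'
  'x' (pos 23) + 5 = pos 2 = 'c'
  'q' (pos 16) + 5 = pos 21 = 'v'
  'c' (pos 2) + 5 = pos 7 = 'h'
  't' (pos 19) + 5 = pos 24 = 'y'
Result: uqcvhy

uqcvhy


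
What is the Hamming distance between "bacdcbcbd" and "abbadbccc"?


Comparing "bacdcbcbd" and "abbadbccc" position by position:
  Position 0: 'b' vs 'a' => differ
  Position 1: 'a' vs 'b' => differ
  Position 2: 'c' vs 'b' => differ
  Position 3: 'd' vs 'a' => differ
  Position 4: 'c' vs 'd' => differ
  Position 5: 'b' vs 'b' => same
  Position 6: 'c' vs 'c' => same
  Position 7: 'b' vs 'c' => differ
  Position 8: 'd' vs 'c' => differ
Total differences (Hamming distance): 7

7


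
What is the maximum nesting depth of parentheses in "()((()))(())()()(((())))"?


Input: "()((()))(())()()(((())))"
Tracking depth:
  Position 0 '(': depth becomes 1
  Position 1 ')': depth becomes 0
  Position 2 '(': depth becomes 1
  Position 3 '(': depth becomes 2
  Position 4 '(': depth becomes 3
  Position 5 ')': depth becomes 2
  Position 6 ')': depth becomes 1
  Position 7 ')': depth becomes 0
  Position 8 '(': depth becomes 1
  Position 9 '(': depth becomes 2
  Position 10 ')': depth becomes 1
  Position 11 ')': depth becomes 0
  Position 12 '(': depth becomes 1
  Position 13 ')': depth becomes 0
  Position 14 '(': depth becomes 1
  Position 15 ')': depth becomes 0
  Position 16 '(': depth becomes 1
  Position 17 '(': depth becomes 2
  Position 18 '(': depth becomes 3
  Position 19 '(': depth becomes 4
  Position 20 ')': depth becomes 3
  Position 21 ')': depth becomes 2
  Position 22 ')': depth becomes 1
  Position 23 ')': depth becomes 0
Maximum depth reached: 4

4


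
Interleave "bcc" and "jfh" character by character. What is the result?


Interleaving "bcc" and "jfh":
  Position 0: 'b' from first, 'j' from second => "bj"
  Position 1: 'c' from first, 'f' from second => "cf"
  Position 2: 'c' from first, 'h' from second => "ch"
Result: bjcfch

bjcfch


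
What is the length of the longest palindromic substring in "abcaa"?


Input: "abcaa"
Checking substrings for palindromes:
  [3:5] "aa" (len 2) => palindrome
Longest palindromic substring: "aa" with length 2

2


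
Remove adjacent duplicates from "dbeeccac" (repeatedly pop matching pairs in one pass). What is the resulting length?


Input: dbeeccac
Stack-based adjacent duplicate removal:
  Read 'd': push. Stack: d
  Read 'b': push. Stack: db
  Read 'e': push. Stack: dbe
  Read 'e': matches stack top 'e' => pop. Stack: db
  Read 'c': push. Stack: dbc
  Read 'c': matches stack top 'c' => pop. Stack: db
  Read 'a': push. Stack: dba
  Read 'c': push. Stack: dbac
Final stack: "dbac" (length 4)

4


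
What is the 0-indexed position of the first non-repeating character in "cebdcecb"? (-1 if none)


Input: cebdcecb
Character frequencies:
  'b': 2
  'c': 3
  'd': 1
  'e': 2
Scanning left to right for freq == 1:
  Position 0 ('c'): freq=3, skip
  Position 1 ('e'): freq=2, skip
  Position 2 ('b'): freq=2, skip
  Position 3 ('d'): unique! => answer = 3

3


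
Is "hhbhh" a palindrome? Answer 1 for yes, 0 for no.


Input: hhbhh
Reversed: hhbhh
  Compare pos 0 ('h') with pos 4 ('h'): match
  Compare pos 1 ('h') with pos 3 ('h'): match
Result: palindrome

1


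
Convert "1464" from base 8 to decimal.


Input: "1464" in base 8
Positional expansion:
  Digit '1' (value 1) x 8^3 = 512
  Digit '4' (value 4) x 8^2 = 256
  Digit '6' (value 6) x 8^1 = 48
  Digit '4' (value 4) x 8^0 = 4
Sum = 820

820


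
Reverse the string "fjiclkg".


Input: fjiclkg
Reading characters right to left:
  Position 6: 'g'
  Position 5: 'k'
  Position 4: 'l'
  Position 3: 'c'
  Position 2: 'i'
  Position 1: 'j'
  Position 0: 'f'
Reversed: gklcijf

gklcijf


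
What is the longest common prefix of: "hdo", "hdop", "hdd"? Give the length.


Words: hdo, hdop, hdd
  Position 0: all 'h' => match
  Position 1: all 'd' => match
  Position 2: ('o', 'o', 'd') => mismatch, stop
LCP = "hd" (length 2)

2


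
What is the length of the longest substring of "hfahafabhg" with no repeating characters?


Input: "hfahafabhg"
Sliding window (track last position of each char):
  Position 0 ('h'): window [0,0] length 1 -- new best
  Position 1 ('f'): window [0,1] length 2 -- new best
  Position 2 ('a'): window [0,2] length 3 -- new best
  Position 3 ('h'): repeat (last at 0), move window start to 1
  Position 3 ('h'): window [1,3] length 3
  Position 4 ('a'): repeat (last at 2), move window start to 3
  Position 4 ('a'): window [3,4] length 2
  Position 5 ('f'): window [3,5] length 3
  Position 6 ('a'): repeat (last at 4), move window start to 5
  Position 6 ('a'): window [5,6] length 2
  Position 7 ('b'): window [5,7] length 3
  Position 8 ('h'): window [5,8] length 4 -- new best
  Position 9 ('g'): window [5,9] length 5 -- new best
Longest substring with no repeats: "fabhg" with length 5

5


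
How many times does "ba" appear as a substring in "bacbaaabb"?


Searching for "ba" in "bacbaaabb"
Scanning each position:
  Position 0: "ba" => MATCH
  Position 1: "ac" => no
  Position 2: "cb" => no
  Position 3: "ba" => MATCH
  Position 4: "aa" => no
  Position 5: "aa" => no
  Position 6: "ab" => no
  Position 7: "bb" => no
Total occurrences: 2

2


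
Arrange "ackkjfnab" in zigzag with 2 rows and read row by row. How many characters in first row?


Zigzag "ackkjfnab" into 2 rows:
Placing characters:
  'a' => row 0
  'c' => row 1
  'k' => row 0
  'k' => row 1
  'j' => row 0
  'f' => row 1
  'n' => row 0
  'a' => row 1
  'b' => row 0
Rows:
  Row 0: "akjnb"
  Row 1: "ckfa"
First row length: 5

5


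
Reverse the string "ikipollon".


Input: ikipollon
Reading characters right to left:
  Position 8: 'n'
  Position 7: 'o'
  Position 6: 'l'
  Position 5: 'l'
  Position 4: 'o'
  Position 3: 'p'
  Position 2: 'i'
  Position 1: 'k'
  Position 0: 'i'
Reversed: nollopiki

nollopiki


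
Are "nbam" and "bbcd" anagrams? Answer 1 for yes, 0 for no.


Strings: "nbam", "bbcd"
Sorted first:  abmn
Sorted second: bbcd
Differ at position 0: 'a' vs 'b' => not anagrams

0


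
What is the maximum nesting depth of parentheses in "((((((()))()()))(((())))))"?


Input: "((((((()))()()))(((())))))"
Tracking depth:
  Position 0 '(': depth becomes 1
  Position 1 '(': depth becomes 2
  Position 2 '(': depth becomes 3
  Position 3 '(': depth becomes 4
  Position 4 '(': depth becomes 5
  Position 5 '(': depth becomes 6
  Position 6 '(': depth becomes 7
  Position 7 ')': depth becomes 6
  Position 8 ')': depth becomes 5
  Position 9 ')': depth becomes 4
  Position 10 '(': depth becomes 5
  Position 11 ')': depth becomes 4
  Position 12 '(': depth becomes 5
  Position 13 ')': depth becomes 4
  Position 14 ')': depth becomes 3
  Position 15 ')': depth becomes 2
  Position 16 '(': depth becomes 3
  Position 17 '(': depth becomes 4
  Position 18 '(': depth becomes 5
  Position 19 '(': depth becomes 6
  Position 20 ')': depth becomes 5
  Position 21 ')': depth becomes 4
  Position 22 ')': depth becomes 3
  Position 23 ')': depth becomes 2
  Position 24 ')': depth becomes 1
  Position 25 ')': depth becomes 0
Maximum depth reached: 7

7


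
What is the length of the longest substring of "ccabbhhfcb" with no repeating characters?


Input: "ccabbhhfcb"
Sliding window (track last position of each char):
  Position 0 ('c'): window [0,0] length 1 -- new best
  Position 1 ('c'): repeat (last at 0), move window start to 1
  Position 1 ('c'): window [1,1] length 1
  Position 2 ('a'): window [1,2] length 2 -- new best
  Position 3 ('b'): window [1,3] length 3 -- new best
  Position 4 ('b'): repeat (last at 3), move window start to 4
  Position 4 ('b'): window [4,4] length 1
  Position 5 ('h'): window [4,5] length 2
  Position 6 ('h'): repeat (last at 5), move window start to 6
  Position 6 ('h'): window [6,6] length 1
  Position 7 ('f'): window [6,7] length 2
  Position 8 ('c'): window [6,8] length 3
  Position 9 ('b'): window [6,9] length 4 -- new best
Longest substring with no repeats: "hfcb" with length 4

4


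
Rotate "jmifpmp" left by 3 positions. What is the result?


Input: "jmifpmp", rotate left by 3
First 3 characters: "jmi"
Remaining characters: "fpmp"
Concatenate remaining + first: "fpmp" + "jmi" = "fpmpjmi"

fpmpjmi


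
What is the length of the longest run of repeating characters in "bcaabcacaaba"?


Input: "bcaabcacaaba"
Scanning for longest run:
  Position 1 ('c'): new char, reset run to 1
  Position 2 ('a'): new char, reset run to 1
  Position 3 ('a'): continues run of 'a', length=2
  Position 4 ('b'): new char, reset run to 1
  Position 5 ('c'): new char, reset run to 1
  Position 6 ('a'): new char, reset run to 1
  Position 7 ('c'): new char, reset run to 1
  Position 8 ('a'): new char, reset run to 1
  Position 9 ('a'): continues run of 'a', length=2
  Position 10 ('b'): new char, reset run to 1
  Position 11 ('a'): new char, reset run to 1
Longest run: 'a' with length 2

2


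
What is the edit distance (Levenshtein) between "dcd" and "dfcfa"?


Computing edit distance: "dcd" -> "dfcfa"
DP table:
           d    f    c    f    a
      0    1    2    3    4    5
  d   1    0    1    2    3    4
  c   2    1    1    1    2    3
  d   3    2    2    2    2    3
Edit distance = dp[3][5] = 3

3


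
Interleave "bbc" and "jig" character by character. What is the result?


Interleaving "bbc" and "jig":
  Position 0: 'b' from first, 'j' from second => "bj"
  Position 1: 'b' from first, 'i' from second => "bi"
  Position 2: 'c' from first, 'g' from second => "cg"
Result: bjbicg

bjbicg


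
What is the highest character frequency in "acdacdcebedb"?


Input: acdacdcebedb
Character counts:
  'a': 2
  'b': 2
  'c': 3
  'd': 3
  'e': 2
Maximum frequency: 3

3


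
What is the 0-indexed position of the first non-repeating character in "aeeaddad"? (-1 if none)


Input: aeeaddad
Character frequencies:
  'a': 3
  'd': 3
  'e': 2
Scanning left to right for freq == 1:
  Position 0 ('a'): freq=3, skip
  Position 1 ('e'): freq=2, skip
  Position 2 ('e'): freq=2, skip
  Position 3 ('a'): freq=3, skip
  Position 4 ('d'): freq=3, skip
  Position 5 ('d'): freq=3, skip
  Position 6 ('a'): freq=3, skip
  Position 7 ('d'): freq=3, skip
  No unique character found => answer = -1

-1


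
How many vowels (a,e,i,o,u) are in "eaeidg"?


Input: eaeidg
Checking each character:
  'e' at position 0: vowel (running total: 1)
  'a' at position 1: vowel (running total: 2)
  'e' at position 2: vowel (running total: 3)
  'i' at position 3: vowel (running total: 4)
  'd' at position 4: consonant
  'g' at position 5: consonant
Total vowels: 4

4


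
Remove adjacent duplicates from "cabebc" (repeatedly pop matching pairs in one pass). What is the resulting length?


Input: cabebc
Stack-based adjacent duplicate removal:
  Read 'c': push. Stack: c
  Read 'a': push. Stack: ca
  Read 'b': push. Stack: cab
  Read 'e': push. Stack: cabe
  Read 'b': push. Stack: cabeb
  Read 'c': push. Stack: cabebc
Final stack: "cabebc" (length 6)

6


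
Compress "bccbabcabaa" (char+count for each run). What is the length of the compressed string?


Input: bccbabcabaa
Runs:
  'b' x 1 => "b1"
  'c' x 2 => "c2"
  'b' x 1 => "b1"
  'a' x 1 => "a1"
  'b' x 1 => "b1"
  'c' x 1 => "c1"
  'a' x 1 => "a1"
  'b' x 1 => "b1"
  'a' x 2 => "a2"
Compressed: "b1c2b1a1b1c1a1b1a2"
Compressed length: 18

18


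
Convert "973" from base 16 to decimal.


Input: "973" in base 16
Positional expansion:
  Digit '9' (value 9) x 16^2 = 2304
  Digit '7' (value 7) x 16^1 = 112
  Digit '3' (value 3) x 16^0 = 3
Sum = 2419

2419


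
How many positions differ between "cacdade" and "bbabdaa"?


Comparing "cacdade" and "bbabdaa" position by position:
  Position 0: 'c' vs 'b' => DIFFER
  Position 1: 'a' vs 'b' => DIFFER
  Position 2: 'c' vs 'a' => DIFFER
  Position 3: 'd' vs 'b' => DIFFER
  Position 4: 'a' vs 'd' => DIFFER
  Position 5: 'd' vs 'a' => DIFFER
  Position 6: 'e' vs 'a' => DIFFER
Positions that differ: 7

7


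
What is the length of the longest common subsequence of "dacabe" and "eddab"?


LCS of "dacabe" and "eddab"
DP table:
           e    d    d    a    b
      0    0    0    0    0    0
  d   0    0    1    1    1    1
  a   0    0    1    1    2    2
  c   0    0    1    1    2    2
  a   0    0    1    1    2    2
  b   0    0    1    1    2    3
  e   0    1    1    1    2    3
LCS length = dp[6][5] = 3

3


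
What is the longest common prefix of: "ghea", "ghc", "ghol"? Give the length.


Words: ghea, ghc, ghol
  Position 0: all 'g' => match
  Position 1: all 'h' => match
  Position 2: ('e', 'c', 'o') => mismatch, stop
LCP = "gh" (length 2)

2


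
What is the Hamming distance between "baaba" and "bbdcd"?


Comparing "baaba" and "bbdcd" position by position:
  Position 0: 'b' vs 'b' => same
  Position 1: 'a' vs 'b' => differ
  Position 2: 'a' vs 'd' => differ
  Position 3: 'b' vs 'c' => differ
  Position 4: 'a' vs 'd' => differ
Total differences (Hamming distance): 4

4


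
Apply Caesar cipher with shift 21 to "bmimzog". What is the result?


Caesar cipher: shift "bmimzog" by 21
  'b' (pos 1) + 21 = pos 22 = 'w'
  'm' (pos 12) + 21 = pos 7 = 'h'
  'i' (pos 8) + 21 = pos 3 = 'd'
  'm' (pos 12) + 21 = pos 7 = 'h'
  'z' (pos 25) + 21 = pos 20 = 'u'
  'o' (pos 14) + 21 = pos 9 = 'j'
  'g' (pos 6) + 21 = pos 1 = 'b'
Result: whdhujb

whdhujb


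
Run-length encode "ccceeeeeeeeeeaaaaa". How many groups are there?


Input: ccceeeeeeeeeeaaaaa
Scanning for consecutive runs:
  Group 1: 'c' x 3 (positions 0-2)
  Group 2: 'e' x 10 (positions 3-12)
  Group 3: 'a' x 5 (positions 13-17)
Total groups: 3

3


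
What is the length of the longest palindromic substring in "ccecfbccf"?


Input: "ccecfbccf"
Checking substrings for palindromes:
  [1:4] "cec" (len 3) => palindrome
  [0:2] "cc" (len 2) => palindrome
  [6:8] "cc" (len 2) => palindrome
Longest palindromic substring: "cec" with length 3

3


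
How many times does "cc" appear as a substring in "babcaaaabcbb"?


Searching for "cc" in "babcaaaabcbb"
Scanning each position:
  Position 0: "ba" => no
  Position 1: "ab" => no
  Position 2: "bc" => no
  Position 3: "ca" => no
  Position 4: "aa" => no
  Position 5: "aa" => no
  Position 6: "aa" => no
  Position 7: "ab" => no
  Position 8: "bc" => no
  Position 9: "cb" => no
  Position 10: "bb" => no
Total occurrences: 0

0


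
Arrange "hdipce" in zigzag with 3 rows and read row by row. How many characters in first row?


Zigzag "hdipce" into 3 rows:
Placing characters:
  'h' => row 0
  'd' => row 1
  'i' => row 2
  'p' => row 1
  'c' => row 0
  'e' => row 1
Rows:
  Row 0: "hc"
  Row 1: "dpe"
  Row 2: "i"
First row length: 2

2


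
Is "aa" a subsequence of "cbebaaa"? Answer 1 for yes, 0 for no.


Check if "aa" is a subsequence of "cbebaaa"
Greedy scan:
  Position 0 ('c'): no match needed
  Position 1 ('b'): no match needed
  Position 2 ('e'): no match needed
  Position 3 ('b'): no match needed
  Position 4 ('a'): matches sub[0] = 'a'
  Position 5 ('a'): matches sub[1] = 'a'
  Position 6 ('a'): no match needed
All 2 characters matched => is a subsequence

1


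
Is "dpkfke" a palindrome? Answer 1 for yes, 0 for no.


Input: dpkfke
Reversed: ekfkpd
  Compare pos 0 ('d') with pos 5 ('e'): MISMATCH
  Compare pos 1 ('p') with pos 4 ('k'): MISMATCH
  Compare pos 2 ('k') with pos 3 ('f'): MISMATCH
Result: not a palindrome

0


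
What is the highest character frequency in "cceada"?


Input: cceada
Character counts:
  'a': 2
  'c': 2
  'd': 1
  'e': 1
Maximum frequency: 2

2


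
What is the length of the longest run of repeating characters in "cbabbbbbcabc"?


Input: "cbabbbbbcabc"
Scanning for longest run:
  Position 1 ('b'): new char, reset run to 1
  Position 2 ('a'): new char, reset run to 1
  Position 3 ('b'): new char, reset run to 1
  Position 4 ('b'): continues run of 'b', length=2
  Position 5 ('b'): continues run of 'b', length=3
  Position 6 ('b'): continues run of 'b', length=4
  Position 7 ('b'): continues run of 'b', length=5
  Position 8 ('c'): new char, reset run to 1
  Position 9 ('a'): new char, reset run to 1
  Position 10 ('b'): new char, reset run to 1
  Position 11 ('c'): new char, reset run to 1
Longest run: 'b' with length 5

5


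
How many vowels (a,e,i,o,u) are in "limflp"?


Input: limflp
Checking each character:
  'l' at position 0: consonant
  'i' at position 1: vowel (running total: 1)
  'm' at position 2: consonant
  'f' at position 3: consonant
  'l' at position 4: consonant
  'p' at position 5: consonant
Total vowels: 1

1


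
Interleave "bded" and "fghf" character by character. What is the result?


Interleaving "bded" and "fghf":
  Position 0: 'b' from first, 'f' from second => "bf"
  Position 1: 'd' from first, 'g' from second => "dg"
  Position 2: 'e' from first, 'h' from second => "eh"
  Position 3: 'd' from first, 'f' from second => "df"
Result: bfdgehdf

bfdgehdf


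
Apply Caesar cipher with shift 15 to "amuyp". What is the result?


Caesar cipher: shift "amuyp" by 15
  'a' (pos 0) + 15 = pos 15 = 'p'
  'm' (pos 12) + 15 = pos 1 = 'b'
  'u' (pos 20) + 15 = pos 9 = 'j'
  'y' (pos 24) + 15 = pos 13 = 'n'
  'p' (pos 15) + 15 = pos 4 = 'e'
Result: pbjne

pbjne


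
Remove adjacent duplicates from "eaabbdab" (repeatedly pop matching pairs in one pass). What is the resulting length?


Input: eaabbdab
Stack-based adjacent duplicate removal:
  Read 'e': push. Stack: e
  Read 'a': push. Stack: ea
  Read 'a': matches stack top 'a' => pop. Stack: e
  Read 'b': push. Stack: eb
  Read 'b': matches stack top 'b' => pop. Stack: e
  Read 'd': push. Stack: ed
  Read 'a': push. Stack: eda
  Read 'b': push. Stack: edab
Final stack: "edab" (length 4)

4


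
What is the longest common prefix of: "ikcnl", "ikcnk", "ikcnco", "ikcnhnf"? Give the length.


Words: ikcnl, ikcnk, ikcnco, ikcnhnf
  Position 0: all 'i' => match
  Position 1: all 'k' => match
  Position 2: all 'c' => match
  Position 3: all 'n' => match
  Position 4: ('l', 'k', 'c', 'h') => mismatch, stop
LCP = "ikcn" (length 4)

4


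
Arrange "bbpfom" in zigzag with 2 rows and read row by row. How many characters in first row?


Zigzag "bbpfom" into 2 rows:
Placing characters:
  'b' => row 0
  'b' => row 1
  'p' => row 0
  'f' => row 1
  'o' => row 0
  'm' => row 1
Rows:
  Row 0: "bpo"
  Row 1: "bfm"
First row length: 3

3


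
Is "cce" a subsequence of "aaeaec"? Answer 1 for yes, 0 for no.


Check if "cce" is a subsequence of "aaeaec"
Greedy scan:
  Position 0 ('a'): no match needed
  Position 1 ('a'): no match needed
  Position 2 ('e'): no match needed
  Position 3 ('a'): no match needed
  Position 4 ('e'): no match needed
  Position 5 ('c'): matches sub[0] = 'c'
Only matched 1/3 characters => not a subsequence

0


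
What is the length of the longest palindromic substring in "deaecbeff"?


Input: "deaecbeff"
Checking substrings for palindromes:
  [1:4] "eae" (len 3) => palindrome
  [7:9] "ff" (len 2) => palindrome
Longest palindromic substring: "eae" with length 3

3


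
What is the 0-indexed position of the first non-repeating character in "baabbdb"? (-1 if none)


Input: baabbdb
Character frequencies:
  'a': 2
  'b': 4
  'd': 1
Scanning left to right for freq == 1:
  Position 0 ('b'): freq=4, skip
  Position 1 ('a'): freq=2, skip
  Position 2 ('a'): freq=2, skip
  Position 3 ('b'): freq=4, skip
  Position 4 ('b'): freq=4, skip
  Position 5 ('d'): unique! => answer = 5

5


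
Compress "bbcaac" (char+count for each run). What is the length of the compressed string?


Input: bbcaac
Runs:
  'b' x 2 => "b2"
  'c' x 1 => "c1"
  'a' x 2 => "a2"
  'c' x 1 => "c1"
Compressed: "b2c1a2c1"
Compressed length: 8

8


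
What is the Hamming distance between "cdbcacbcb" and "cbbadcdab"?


Comparing "cdbcacbcb" and "cbbadcdab" position by position:
  Position 0: 'c' vs 'c' => same
  Position 1: 'd' vs 'b' => differ
  Position 2: 'b' vs 'b' => same
  Position 3: 'c' vs 'a' => differ
  Position 4: 'a' vs 'd' => differ
  Position 5: 'c' vs 'c' => same
  Position 6: 'b' vs 'd' => differ
  Position 7: 'c' vs 'a' => differ
  Position 8: 'b' vs 'b' => same
Total differences (Hamming distance): 5

5


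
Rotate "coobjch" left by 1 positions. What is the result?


Input: "coobjch", rotate left by 1
First 1 characters: "c"
Remaining characters: "oobjch"
Concatenate remaining + first: "oobjch" + "c" = "oobjchc"

oobjchc


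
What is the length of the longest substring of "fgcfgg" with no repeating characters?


Input: "fgcfgg"
Sliding window (track last position of each char):
  Position 0 ('f'): window [0,0] length 1 -- new best
  Position 1 ('g'): window [0,1] length 2 -- new best
  Position 2 ('c'): window [0,2] length 3 -- new best
  Position 3 ('f'): repeat (last at 0), move window start to 1
  Position 3 ('f'): window [1,3] length 3
  Position 4 ('g'): repeat (last at 1), move window start to 2
  Position 4 ('g'): window [2,4] length 3
  Position 5 ('g'): repeat (last at 4), move window start to 5
  Position 5 ('g'): window [5,5] length 1
Longest substring with no repeats: "fgc" with length 3

3


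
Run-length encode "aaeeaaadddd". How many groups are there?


Input: aaeeaaadddd
Scanning for consecutive runs:
  Group 1: 'a' x 2 (positions 0-1)
  Group 2: 'e' x 2 (positions 2-3)
  Group 3: 'a' x 3 (positions 4-6)
  Group 4: 'd' x 4 (positions 7-10)
Total groups: 4

4


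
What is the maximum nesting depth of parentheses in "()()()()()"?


Input: "()()()()()"
Tracking depth:
  Position 0 '(': depth becomes 1
  Position 1 ')': depth becomes 0
  Position 2 '(': depth becomes 1
  Position 3 ')': depth becomes 0
  Position 4 '(': depth becomes 1
  Position 5 ')': depth becomes 0
  Position 6 '(': depth becomes 1
  Position 7 ')': depth becomes 0
  Position 8 '(': depth becomes 1
  Position 9 ')': depth becomes 0
Maximum depth reached: 1

1


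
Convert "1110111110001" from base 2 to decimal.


Input: "1110111110001" in base 2
Positional expansion:
  Digit '1' (value 1) x 2^12 = 4096
  Digit '1' (value 1) x 2^11 = 2048
  Digit '1' (value 1) x 2^10 = 1024
  Digit '0' (value 0) x 2^9 = 0
  Digit '1' (value 1) x 2^8 = 256
  Digit '1' (value 1) x 2^7 = 128
  Digit '1' (value 1) x 2^6 = 64
  Digit '1' (value 1) x 2^5 = 32
  Digit '1' (value 1) x 2^4 = 16
  Digit '0' (value 0) x 2^3 = 0
  Digit '0' (value 0) x 2^2 = 0
  Digit '0' (value 0) x 2^1 = 0
  Digit '1' (value 1) x 2^0 = 1
Sum = 7665

7665


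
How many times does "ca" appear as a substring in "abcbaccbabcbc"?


Searching for "ca" in "abcbaccbabcbc"
Scanning each position:
  Position 0: "ab" => no
  Position 1: "bc" => no
  Position 2: "cb" => no
  Position 3: "ba" => no
  Position 4: "ac" => no
  Position 5: "cc" => no
  Position 6: "cb" => no
  Position 7: "ba" => no
  Position 8: "ab" => no
  Position 9: "bc" => no
  Position 10: "cb" => no
  Position 11: "bc" => no
Total occurrences: 0

0


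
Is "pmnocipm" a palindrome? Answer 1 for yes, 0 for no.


Input: pmnocipm
Reversed: mpiconmp
  Compare pos 0 ('p') with pos 7 ('m'): MISMATCH
  Compare pos 1 ('m') with pos 6 ('p'): MISMATCH
  Compare pos 2 ('n') with pos 5 ('i'): MISMATCH
  Compare pos 3 ('o') with pos 4 ('c'): MISMATCH
Result: not a palindrome

0


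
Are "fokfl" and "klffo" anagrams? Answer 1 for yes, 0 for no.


Strings: "fokfl", "klffo"
Sorted first:  ffklo
Sorted second: ffklo
Sorted forms match => anagrams

1


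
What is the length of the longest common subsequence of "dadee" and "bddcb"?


LCS of "dadee" and "bddcb"
DP table:
           b    d    d    c    b
      0    0    0    0    0    0
  d   0    0    1    1    1    1
  a   0    0    1    1    1    1
  d   0    0    1    2    2    2
  e   0    0    1    2    2    2
  e   0    0    1    2    2    2
LCS length = dp[5][5] = 2

2


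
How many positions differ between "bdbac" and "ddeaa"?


Comparing "bdbac" and "ddeaa" position by position:
  Position 0: 'b' vs 'd' => DIFFER
  Position 1: 'd' vs 'd' => same
  Position 2: 'b' vs 'e' => DIFFER
  Position 3: 'a' vs 'a' => same
  Position 4: 'c' vs 'a' => DIFFER
Positions that differ: 3

3


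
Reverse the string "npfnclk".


Input: npfnclk
Reading characters right to left:
  Position 6: 'k'
  Position 5: 'l'
  Position 4: 'c'
  Position 3: 'n'
  Position 2: 'f'
  Position 1: 'p'
  Position 0: 'n'
Reversed: klcnfpn

klcnfpn


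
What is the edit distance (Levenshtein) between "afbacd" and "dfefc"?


Computing edit distance: "afbacd" -> "dfefc"
DP table:
           d    f    e    f    c
      0    1    2    3    4    5
  a   1    1    2    3    4    5
  f   2    2    1    2    3    4
  b   3    3    2    2    3    4
  a   4    4    3    3    3    4
  c   5    5    4    4    4    3
  d   6    5    5    5    5    4
Edit distance = dp[6][5] = 4

4


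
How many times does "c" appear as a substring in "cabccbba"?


Searching for "c" in "cabccbba"
Scanning each position:
  Position 0: "c" => MATCH
  Position 1: "a" => no
  Position 2: "b" => no
  Position 3: "c" => MATCH
  Position 4: "c" => MATCH
  Position 5: "b" => no
  Position 6: "b" => no
  Position 7: "a" => no
Total occurrences: 3

3


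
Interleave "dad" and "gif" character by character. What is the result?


Interleaving "dad" and "gif":
  Position 0: 'd' from first, 'g' from second => "dg"
  Position 1: 'a' from first, 'i' from second => "ai"
  Position 2: 'd' from first, 'f' from second => "df"
Result: dgaidf

dgaidf


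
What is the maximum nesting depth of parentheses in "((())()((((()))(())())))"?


Input: "((())()((((()))(())())))"
Tracking depth:
  Position 0 '(': depth becomes 1
  Position 1 '(': depth becomes 2
  Position 2 '(': depth becomes 3
  Position 3 ')': depth becomes 2
  Position 4 ')': depth becomes 1
  Position 5 '(': depth becomes 2
  Position 6 ')': depth becomes 1
  Position 7 '(': depth becomes 2
  Position 8 '(': depth becomes 3
  Position 9 '(': depth becomes 4
  Position 10 '(': depth becomes 5
  Position 11 '(': depth becomes 6
  Position 12 ')': depth becomes 5
  Position 13 ')': depth becomes 4
  Position 14 ')': depth becomes 3
  Position 15 '(': depth becomes 4
  Position 16 '(': depth becomes 5
  Position 17 ')': depth becomes 4
  Position 18 ')': depth becomes 3
  Position 19 '(': depth becomes 4
  Position 20 ')': depth becomes 3
  Position 21 ')': depth becomes 2
  Position 22 ')': depth becomes 1
  Position 23 ')': depth becomes 0
Maximum depth reached: 6

6


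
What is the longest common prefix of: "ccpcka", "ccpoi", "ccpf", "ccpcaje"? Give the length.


Words: ccpcka, ccpoi, ccpf, ccpcaje
  Position 0: all 'c' => match
  Position 1: all 'c' => match
  Position 2: all 'p' => match
  Position 3: ('c', 'o', 'f', 'c') => mismatch, stop
LCP = "ccp" (length 3)

3


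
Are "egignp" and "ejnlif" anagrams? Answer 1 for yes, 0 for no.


Strings: "egignp", "ejnlif"
Sorted first:  egginp
Sorted second: efijln
Differ at position 1: 'g' vs 'f' => not anagrams

0


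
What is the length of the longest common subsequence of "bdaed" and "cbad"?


LCS of "bdaed" and "cbad"
DP table:
           c    b    a    d
      0    0    0    0    0
  b   0    0    1    1    1
  d   0    0    1    1    2
  a   0    0    1    2    2
  e   0    0    1    2    2
  d   0    0    1    2    3
LCS length = dp[5][4] = 3

3


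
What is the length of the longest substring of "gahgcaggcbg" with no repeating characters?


Input: "gahgcaggcbg"
Sliding window (track last position of each char):
  Position 0 ('g'): window [0,0] length 1 -- new best
  Position 1 ('a'): window [0,1] length 2 -- new best
  Position 2 ('h'): window [0,2] length 3 -- new best
  Position 3 ('g'): repeat (last at 0), move window start to 1
  Position 3 ('g'): window [1,3] length 3
  Position 4 ('c'): window [1,4] length 4 -- new best
  Position 5 ('a'): repeat (last at 1), move window start to 2
  Position 5 ('a'): window [2,5] length 4
  Position 6 ('g'): repeat (last at 3), move window start to 4
  Position 6 ('g'): window [4,6] length 3
  Position 7 ('g'): repeat (last at 6), move window start to 7
  Position 7 ('g'): window [7,7] length 1
  Position 8 ('c'): window [7,8] length 2
  Position 9 ('b'): window [7,9] length 3
  Position 10 ('g'): repeat (last at 7), move window start to 8
  Position 10 ('g'): window [8,10] length 3
Longest substring with no repeats: "ahgc" with length 4

4


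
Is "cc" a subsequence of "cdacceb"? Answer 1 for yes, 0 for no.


Check if "cc" is a subsequence of "cdacceb"
Greedy scan:
  Position 0 ('c'): matches sub[0] = 'c'
  Position 1 ('d'): no match needed
  Position 2 ('a'): no match needed
  Position 3 ('c'): matches sub[1] = 'c'
  Position 4 ('c'): no match needed
  Position 5 ('e'): no match needed
  Position 6 ('b'): no match needed
All 2 characters matched => is a subsequence

1


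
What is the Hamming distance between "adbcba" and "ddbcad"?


Comparing "adbcba" and "ddbcad" position by position:
  Position 0: 'a' vs 'd' => differ
  Position 1: 'd' vs 'd' => same
  Position 2: 'b' vs 'b' => same
  Position 3: 'c' vs 'c' => same
  Position 4: 'b' vs 'a' => differ
  Position 5: 'a' vs 'd' => differ
Total differences (Hamming distance): 3

3


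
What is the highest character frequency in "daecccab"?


Input: daecccab
Character counts:
  'a': 2
  'b': 1
  'c': 3
  'd': 1
  'e': 1
Maximum frequency: 3

3


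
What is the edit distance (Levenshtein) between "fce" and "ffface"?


Computing edit distance: "fce" -> "ffface"
DP table:
           f    f    f    a    c    e
      0    1    2    3    4    5    6
  f   1    0    1    2    3    4    5
  c   2    1    1    2    3    3    4
  e   3    2    2    2    3    4    3
Edit distance = dp[3][6] = 3

3


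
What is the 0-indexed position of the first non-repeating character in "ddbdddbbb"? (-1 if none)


Input: ddbdddbbb
Character frequencies:
  'b': 4
  'd': 5
Scanning left to right for freq == 1:
  Position 0 ('d'): freq=5, skip
  Position 1 ('d'): freq=5, skip
  Position 2 ('b'): freq=4, skip
  Position 3 ('d'): freq=5, skip
  Position 4 ('d'): freq=5, skip
  Position 5 ('d'): freq=5, skip
  Position 6 ('b'): freq=4, skip
  Position 7 ('b'): freq=4, skip
  Position 8 ('b'): freq=4, skip
  No unique character found => answer = -1

-1


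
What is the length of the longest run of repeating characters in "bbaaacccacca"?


Input: "bbaaacccacca"
Scanning for longest run:
  Position 1 ('b'): continues run of 'b', length=2
  Position 2 ('a'): new char, reset run to 1
  Position 3 ('a'): continues run of 'a', length=2
  Position 4 ('a'): continues run of 'a', length=3
  Position 5 ('c'): new char, reset run to 1
  Position 6 ('c'): continues run of 'c', length=2
  Position 7 ('c'): continues run of 'c', length=3
  Position 8 ('a'): new char, reset run to 1
  Position 9 ('c'): new char, reset run to 1
  Position 10 ('c'): continues run of 'c', length=2
  Position 11 ('a'): new char, reset run to 1
Longest run: 'a' with length 3

3


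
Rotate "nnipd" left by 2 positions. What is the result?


Input: "nnipd", rotate left by 2
First 2 characters: "nn"
Remaining characters: "ipd"
Concatenate remaining + first: "ipd" + "nn" = "ipdnn"

ipdnn


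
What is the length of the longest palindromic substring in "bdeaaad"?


Input: "bdeaaad"
Checking substrings for palindromes:
  [3:6] "aaa" (len 3) => palindrome
  [3:5] "aa" (len 2) => palindrome
  [4:6] "aa" (len 2) => palindrome
Longest palindromic substring: "aaa" with length 3

3


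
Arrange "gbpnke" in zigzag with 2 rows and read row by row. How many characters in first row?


Zigzag "gbpnke" into 2 rows:
Placing characters:
  'g' => row 0
  'b' => row 1
  'p' => row 0
  'n' => row 1
  'k' => row 0
  'e' => row 1
Rows:
  Row 0: "gpk"
  Row 1: "bne"
First row length: 3

3


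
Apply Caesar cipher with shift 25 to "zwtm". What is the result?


Caesar cipher: shift "zwtm" by 25
  'z' (pos 25) + 25 = pos 24 = 'y'
  'w' (pos 22) + 25 = pos 21 = 'v'
  't' (pos 19) + 25 = pos 18 = 's'
  'm' (pos 12) + 25 = pos 11 = 'l'
Result: yvsl

yvsl


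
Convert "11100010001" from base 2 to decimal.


Input: "11100010001" in base 2
Positional expansion:
  Digit '1' (value 1) x 2^10 = 1024
  Digit '1' (value 1) x 2^9 = 512
  Digit '1' (value 1) x 2^8 = 256
  Digit '0' (value 0) x 2^7 = 0
  Digit '0' (value 0) x 2^6 = 0
  Digit '0' (value 0) x 2^5 = 0
  Digit '1' (value 1) x 2^4 = 16
  Digit '0' (value 0) x 2^3 = 0
  Digit '0' (value 0) x 2^2 = 0
  Digit '0' (value 0) x 2^1 = 0
  Digit '1' (value 1) x 2^0 = 1
Sum = 1809

1809


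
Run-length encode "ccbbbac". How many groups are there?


Input: ccbbbac
Scanning for consecutive runs:
  Group 1: 'c' x 2 (positions 0-1)
  Group 2: 'b' x 3 (positions 2-4)
  Group 3: 'a' x 1 (positions 5-5)
  Group 4: 'c' x 1 (positions 6-6)
Total groups: 4

4


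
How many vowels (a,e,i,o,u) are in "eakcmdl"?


Input: eakcmdl
Checking each character:
  'e' at position 0: vowel (running total: 1)
  'a' at position 1: vowel (running total: 2)
  'k' at position 2: consonant
  'c' at position 3: consonant
  'm' at position 4: consonant
  'd' at position 5: consonant
  'l' at position 6: consonant
Total vowels: 2

2


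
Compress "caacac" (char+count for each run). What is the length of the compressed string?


Input: caacac
Runs:
  'c' x 1 => "c1"
  'a' x 2 => "a2"
  'c' x 1 => "c1"
  'a' x 1 => "a1"
  'c' x 1 => "c1"
Compressed: "c1a2c1a1c1"
Compressed length: 10

10


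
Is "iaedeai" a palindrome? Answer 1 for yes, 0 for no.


Input: iaedeai
Reversed: iaedeai
  Compare pos 0 ('i') with pos 6 ('i'): match
  Compare pos 1 ('a') with pos 5 ('a'): match
  Compare pos 2 ('e') with pos 4 ('e'): match
Result: palindrome

1


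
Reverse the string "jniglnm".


Input: jniglnm
Reading characters right to left:
  Position 6: 'm'
  Position 5: 'n'
  Position 4: 'l'
  Position 3: 'g'
  Position 2: 'i'
  Position 1: 'n'
  Position 0: 'j'
Reversed: mnlginj

mnlginj


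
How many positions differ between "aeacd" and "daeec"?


Comparing "aeacd" and "daeec" position by position:
  Position 0: 'a' vs 'd' => DIFFER
  Position 1: 'e' vs 'a' => DIFFER
  Position 2: 'a' vs 'e' => DIFFER
  Position 3: 'c' vs 'e' => DIFFER
  Position 4: 'd' vs 'c' => DIFFER
Positions that differ: 5

5


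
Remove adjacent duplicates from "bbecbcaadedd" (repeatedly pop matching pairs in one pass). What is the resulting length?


Input: bbecbcaadedd
Stack-based adjacent duplicate removal:
  Read 'b': push. Stack: b
  Read 'b': matches stack top 'b' => pop. Stack: (empty)
  Read 'e': push. Stack: e
  Read 'c': push. Stack: ec
  Read 'b': push. Stack: ecb
  Read 'c': push. Stack: ecbc
  Read 'a': push. Stack: ecbca
  Read 'a': matches stack top 'a' => pop. Stack: ecbc
  Read 'd': push. Stack: ecbcd
  Read 'e': push. Stack: ecbcde
  Read 'd': push. Stack: ecbcded
  Read 'd': matches stack top 'd' => pop. Stack: ecbcde
Final stack: "ecbcde" (length 6)

6


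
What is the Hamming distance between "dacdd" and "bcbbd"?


Comparing "dacdd" and "bcbbd" position by position:
  Position 0: 'd' vs 'b' => differ
  Position 1: 'a' vs 'c' => differ
  Position 2: 'c' vs 'b' => differ
  Position 3: 'd' vs 'b' => differ
  Position 4: 'd' vs 'd' => same
Total differences (Hamming distance): 4

4


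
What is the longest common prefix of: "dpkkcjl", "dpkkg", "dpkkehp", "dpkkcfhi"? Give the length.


Words: dpkkcjl, dpkkg, dpkkehp, dpkkcfhi
  Position 0: all 'd' => match
  Position 1: all 'p' => match
  Position 2: all 'k' => match
  Position 3: all 'k' => match
  Position 4: ('c', 'g', 'e', 'c') => mismatch, stop
LCP = "dpkk" (length 4)

4


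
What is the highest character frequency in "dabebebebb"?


Input: dabebebebb
Character counts:
  'a': 1
  'b': 5
  'd': 1
  'e': 3
Maximum frequency: 5

5


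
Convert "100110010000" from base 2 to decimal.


Input: "100110010000" in base 2
Positional expansion:
  Digit '1' (value 1) x 2^11 = 2048
  Digit '0' (value 0) x 2^10 = 0
  Digit '0' (value 0) x 2^9 = 0
  Digit '1' (value 1) x 2^8 = 256
  Digit '1' (value 1) x 2^7 = 128
  Digit '0' (value 0) x 2^6 = 0
  Digit '0' (value 0) x 2^5 = 0
  Digit '1' (value 1) x 2^4 = 16
  Digit '0' (value 0) x 2^3 = 0
  Digit '0' (value 0) x 2^2 = 0
  Digit '0' (value 0) x 2^1 = 0
  Digit '0' (value 0) x 2^0 = 0
Sum = 2448

2448


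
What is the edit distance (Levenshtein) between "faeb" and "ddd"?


Computing edit distance: "faeb" -> "ddd"
DP table:
           d    d    d
      0    1    2    3
  f   1    1    2    3
  a   2    2    2    3
  e   3    3    3    3
  b   4    4    4    4
Edit distance = dp[4][3] = 4

4


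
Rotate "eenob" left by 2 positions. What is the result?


Input: "eenob", rotate left by 2
First 2 characters: "ee"
Remaining characters: "nob"
Concatenate remaining + first: "nob" + "ee" = "nobee"

nobee
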